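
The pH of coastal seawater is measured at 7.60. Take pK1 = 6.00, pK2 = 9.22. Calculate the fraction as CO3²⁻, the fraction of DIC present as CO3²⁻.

α₂ = 1 / (1 + [H⁺]/K2 + [H⁺]²/(K1K2)) = 1 / (1 + 10^+1.62 + 10^+0.02)
   = 1 / (1 + 41.687 + 1.0471) = 1/43.734 = 0.02287

α₂ = 0.0229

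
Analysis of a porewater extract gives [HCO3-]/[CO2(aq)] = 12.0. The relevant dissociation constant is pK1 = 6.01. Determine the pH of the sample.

pH = 7.09

From K1 = [H⁺][HCO3-]/[CO2(aq)]:  pH = pK1 + log₁₀([HCO3-]/[CO2(aq)])
log₁₀(12.0) = +1.079
pH = 6.01 + (+1.079) = 7.09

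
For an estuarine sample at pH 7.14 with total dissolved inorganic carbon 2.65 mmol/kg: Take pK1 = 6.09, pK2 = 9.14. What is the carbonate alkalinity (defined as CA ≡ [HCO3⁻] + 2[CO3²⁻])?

CA = 2.46 mmol/kg

CA = [HCO3⁻] + 2[CO3²⁻] = (α₁ + 2α₂)·DIC
At pH 7.14: [H⁺]/K1 = 10^-1.05 = 0.089125, K2/[H⁺] = 10^-2.00 = 0.010000
α₁ = 1/(1 + 0.089125 + 0.010000) = 1/1.0991 = 0.9098; α₂ = α₁·K2/[H⁺] = 0.009098
α₁ + 2α₂ = 0.9280
CA = 0.9280 × 2.65 = 2.46 mmol/kg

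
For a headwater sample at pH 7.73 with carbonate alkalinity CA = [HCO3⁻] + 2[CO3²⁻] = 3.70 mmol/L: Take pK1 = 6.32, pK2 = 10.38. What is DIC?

CA = [HCO3⁻] + 2[CO3²⁻] = (α₁ + 2α₂)·DIC
At pH 7.73: [H⁺]/K1 = 10^-1.41 = 0.038905, K2/[H⁺] = 10^-2.65 = 0.0022387
α₁ = 1/(1 + 0.038905 + 0.0022387) = 1/1.0411 = 0.9605; α₂ = α₁·K2/[H⁺] = 0.002150
α₁ + 2α₂ = 0.9648
DIC = CA / (α₁ + 2α₂) = 3.70 / 0.9648 = 3.84 mmol/L

DIC = 3.84 mmol/L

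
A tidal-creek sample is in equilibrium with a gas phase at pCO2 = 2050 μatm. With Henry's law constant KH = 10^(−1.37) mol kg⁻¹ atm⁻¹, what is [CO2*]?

KH = 10^(−1.37) = 4.266×10^-2 mol kg⁻¹ atm⁻¹
[CO2*] = KH · pCO2 = 4.266×10^-2 × 2050×10^-6 atm = 8.74×10^-5 mol/kg

[CO2*] = 87.4 μmol/kg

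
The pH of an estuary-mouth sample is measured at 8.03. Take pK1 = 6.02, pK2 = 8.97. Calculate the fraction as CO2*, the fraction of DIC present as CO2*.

α₀ = 0.00869

α₀ = 1 / (1 + K1/[H⁺] + K1K2/[H⁺]²) = 1 / (1 + 10^+2.01 + 10^+1.07)
   = 1 / (1 + 102.33 + 11.749) = 1/115.08 = 0.008690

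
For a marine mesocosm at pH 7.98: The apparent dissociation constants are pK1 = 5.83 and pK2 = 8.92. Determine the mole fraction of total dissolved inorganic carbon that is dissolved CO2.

α₀ = 0.00631

α₀ = 1 / (1 + K1/[H⁺] + K1K2/[H⁺]²) = 1 / (1 + 10^+2.15 + 10^+1.21)
   = 1 / (1 + 141.25 + 16.218) = 1/158.47 = 0.006310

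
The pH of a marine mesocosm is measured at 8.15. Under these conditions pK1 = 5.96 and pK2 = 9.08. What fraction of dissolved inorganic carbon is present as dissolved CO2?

α₀ = 1 / (1 + K1/[H⁺] + K1K2/[H⁺]²) = 1 / (1 + 10^+2.19 + 10^+1.26)
   = 1 / (1 + 154.88 + 18.197) = 1/174.08 = 0.005745

α₀ = 0.00574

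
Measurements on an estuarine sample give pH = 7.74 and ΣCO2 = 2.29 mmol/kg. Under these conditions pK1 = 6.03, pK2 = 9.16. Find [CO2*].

[CO2*] = 0.0422 mmol/kg

α₀ = 1 / (1 + K1/[H⁺] + K1K2/[H⁺]²) = 1 / (1 + 10^+1.71 + 10^+0.29)
   = 1 / (1 + 51.286 + 1.9498) = 1/54.236 = 0.01844
[CO2*] = α₀ × DIC = 0.01844 × 2.29 = 0.0422 mmol/kg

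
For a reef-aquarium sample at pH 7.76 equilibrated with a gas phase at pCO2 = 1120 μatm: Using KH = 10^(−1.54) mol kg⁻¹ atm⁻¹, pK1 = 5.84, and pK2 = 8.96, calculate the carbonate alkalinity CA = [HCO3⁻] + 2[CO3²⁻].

[CO2*] = KH · pCO2 = 10^(−1.54) × 1120×10^-6 = 3.230×10^-5 mol/kg
α₀ = 1/(1 + K1/[H⁺] + K1K2/[H⁺]²) = 1/(1 + 10^+1.92 + 10^+0.72) = 0.01118
DIC = [CO2*]/α₀ = 3.230×10^-5 / 0.01118 = 2.889 mmol/kg
CA = (α₁ + 2α₂)·DIC = (0.9301 + 2×0.05869) × 2.889 = 3.03 mmol/kg

CA = 3.03 mmol/kg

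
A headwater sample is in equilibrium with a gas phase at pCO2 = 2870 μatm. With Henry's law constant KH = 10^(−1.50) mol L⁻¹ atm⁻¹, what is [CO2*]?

KH = 10^(−1.50) = 3.162×10^-2 mol L⁻¹ atm⁻¹
[CO2*] = KH · pCO2 = 3.162×10^-2 × 2870×10^-6 atm = 9.08×10^-5 mol/L

[CO2*] = 90.8 μmol/L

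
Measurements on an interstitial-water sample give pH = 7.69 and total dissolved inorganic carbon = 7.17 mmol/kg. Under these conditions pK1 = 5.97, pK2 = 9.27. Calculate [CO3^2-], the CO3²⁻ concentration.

[CO3²⁻] = 0.180 mmol/kg

α₂ = 1 / (1 + [H⁺]/K2 + [H⁺]²/(K1K2)) = 1 / (1 + 10^+1.58 + 10^-0.14)
   = 1 / (1 + 38.019 + 0.72444) = 1/39.743 = 0.02516
[CO3²⁻] = α₂ × DIC = 0.02516 × 7.17 = 0.180 mmol/kg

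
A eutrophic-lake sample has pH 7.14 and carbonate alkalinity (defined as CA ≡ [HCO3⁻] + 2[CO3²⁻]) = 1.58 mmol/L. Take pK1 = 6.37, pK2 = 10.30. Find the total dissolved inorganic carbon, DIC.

CA = [HCO3⁻] + 2[CO3²⁻] = (α₁ + 2α₂)·DIC
At pH 7.14: [H⁺]/K1 = 10^-0.77 = 0.16982, K2/[H⁺] = 10^-3.16 = 0.00069183
α₁ = 1/(1 + 0.16982 + 0.00069183) = 1/1.1705 = 0.8543; α₂ = α₁·K2/[H⁺] = 0.0005910
α₁ + 2α₂ = 0.8555
DIC = CA / (α₁ + 2α₂) = 1.58 / 0.8555 = 1.85 mmol/L

DIC = 1.85 mmol/L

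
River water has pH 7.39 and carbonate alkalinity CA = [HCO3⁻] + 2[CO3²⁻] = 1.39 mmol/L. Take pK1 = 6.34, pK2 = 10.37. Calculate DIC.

CA = [HCO3⁻] + 2[CO3²⁻] = (α₁ + 2α₂)·DIC
At pH 7.39: [H⁺]/K1 = 10^-1.05 = 0.089125, K2/[H⁺] = 10^-2.98 = 0.0010471
α₁ = 1/(1 + 0.089125 + 0.0010471) = 1/1.0902 = 0.9173; α₂ = α₁·K2/[H⁺] = 0.0009605
α₁ + 2α₂ = 0.9192
DIC = CA / (α₁ + 2α₂) = 1.39 / 0.9192 = 1.51 mmol/L

DIC = 1.51 mmol/L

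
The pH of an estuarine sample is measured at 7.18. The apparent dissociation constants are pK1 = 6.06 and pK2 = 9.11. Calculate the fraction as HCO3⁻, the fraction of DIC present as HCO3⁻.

α₁ = 1 / (1 + [H⁺]/K1 + K2/[H⁺]) = 1 / (1 + 10^-1.12 + 10^-1.93)
   = 1 / (1 + 0.075858 + 0.011749) = 1/1.0876 = 0.9194

α₁ = 0.919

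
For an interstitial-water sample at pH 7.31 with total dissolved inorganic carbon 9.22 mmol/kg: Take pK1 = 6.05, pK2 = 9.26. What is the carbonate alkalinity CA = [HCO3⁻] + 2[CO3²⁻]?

CA = [HCO3⁻] + 2[CO3²⁻] = (α₁ + 2α₂)·DIC
At pH 7.31: [H⁺]/K1 = 10^-1.26 = 0.054954, K2/[H⁺] = 10^-1.95 = 0.011220
α₁ = 1/(1 + 0.054954 + 0.011220) = 1/1.0662 = 0.9379; α₂ = α₁·K2/[H⁺] = 0.01052
α₁ + 2α₂ = 0.9590
CA = 0.9590 × 9.22 = 8.84 mmol/kg

CA = 8.84 mmol/kg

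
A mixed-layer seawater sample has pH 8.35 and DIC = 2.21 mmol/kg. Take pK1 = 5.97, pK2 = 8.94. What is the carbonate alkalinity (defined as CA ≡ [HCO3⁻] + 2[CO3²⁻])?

CA = 2.65 mmol/kg

CA = [HCO3⁻] + 2[CO3²⁻] = (α₁ + 2α₂)·DIC
At pH 8.35: [H⁺]/K1 = 10^-2.38 = 0.0041687, K2/[H⁺] = 10^-0.59 = 0.25704
α₁ = 1/(1 + 0.0041687 + 0.25704) = 1/1.2612 = 0.7929; α₂ = α₁·K2/[H⁺] = 0.2038
α₁ + 2α₂ = 1.2005
CA = 1.2005 × 2.21 = 2.65 mmol/kg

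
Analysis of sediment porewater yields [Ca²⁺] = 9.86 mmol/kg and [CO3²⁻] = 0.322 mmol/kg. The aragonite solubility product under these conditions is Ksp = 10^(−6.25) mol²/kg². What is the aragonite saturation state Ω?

Ksp = 10^(−6.25) = 5.623×10^-7
Ω = [Ca²⁺][CO3²⁻]/Ksp = (9.86×10^-3)(0.322×10^-3) / 5.623×10^-7 = 5.65

Ω = 5.65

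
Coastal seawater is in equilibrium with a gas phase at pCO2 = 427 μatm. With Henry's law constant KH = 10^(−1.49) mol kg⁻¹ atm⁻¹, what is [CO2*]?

[CO2*] = 13.8 μmol/kg

KH = 10^(−1.49) = 3.236×10^-2 mol kg⁻¹ atm⁻¹
[CO2*] = KH · pCO2 = 3.236×10^-2 × 427×10^-6 atm = 1.38×10^-5 mol/kg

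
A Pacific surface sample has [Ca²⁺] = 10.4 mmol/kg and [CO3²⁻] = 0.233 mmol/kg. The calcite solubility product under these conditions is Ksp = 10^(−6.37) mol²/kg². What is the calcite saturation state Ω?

Ksp = 10^(−6.37) = 4.266×10^-7
Ω = [Ca²⁺][CO3²⁻]/Ksp = (10.4×10^-3)(0.233×10^-3) / 4.266×10^-7 = 5.68

Ω = 5.68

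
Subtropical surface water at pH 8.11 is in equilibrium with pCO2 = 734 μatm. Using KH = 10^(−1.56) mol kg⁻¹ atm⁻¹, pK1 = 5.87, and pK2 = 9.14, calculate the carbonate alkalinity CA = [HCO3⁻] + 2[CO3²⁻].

[CO2*] = KH · pCO2 = 10^(−1.56) × 734×10^-6 = 2.022×10^-5 mol/kg
α₀ = 1/(1 + K1/[H⁺] + K1K2/[H⁺]²) = 1/(1 + 10^+2.24 + 10^+1.21) = 0.005236
DIC = [CO2*]/α₀ = 2.022×10^-5 / 0.005236 = 3.861 mmol/kg
CA = (α₁ + 2α₂)·DIC = (0.9099 + 2×0.08491) × 3.861 = 4.17 mmol/kg

CA = 4.17 mmol/kg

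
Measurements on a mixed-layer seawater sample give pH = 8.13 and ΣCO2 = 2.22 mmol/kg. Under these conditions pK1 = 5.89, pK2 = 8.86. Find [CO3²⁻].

[CO3²⁻] = 0.347 mmol/kg

α₂ = 1 / (1 + [H⁺]/K2 + [H⁺]²/(K1K2)) = 1 / (1 + 10^+0.73 + 10^-1.51)
   = 1 / (1 + 5.3703 + 0.030903) = 1/6.4012 = 0.1562
[CO3²⁻] = α₂ × DIC = 0.1562 × 2.22 = 0.347 mmol/kg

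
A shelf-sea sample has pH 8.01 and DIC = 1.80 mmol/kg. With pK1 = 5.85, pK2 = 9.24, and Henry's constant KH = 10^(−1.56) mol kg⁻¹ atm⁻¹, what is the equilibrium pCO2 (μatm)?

pCO2 = 424 μatm

α₀ = 1 / (1 + K1/[H⁺] + K1K2/[H⁺]²) = 1 / (1 + 10^+2.16 + 10^+0.93)
   = 1 / (1 + 144.54 + 8.5114) = 1/154.06 = 0.006491
[CO2*] = α₀ × DIC = 0.006491 × 1.80 = 0.01168 mmol/kg = 11.68 μmol/kg
pCO2 = [CO2*]/KH = 1.168×10^-5 / 2.754×10^-2 = 424 μatm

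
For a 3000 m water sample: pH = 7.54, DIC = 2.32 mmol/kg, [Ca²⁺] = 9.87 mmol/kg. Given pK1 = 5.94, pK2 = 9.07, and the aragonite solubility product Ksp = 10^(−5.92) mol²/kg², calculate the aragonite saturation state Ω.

Ω = 0.533

α₂ = 1 / (1 + [H⁺]/K2 + [H⁺]²/(K1K2)) = 1 / (1 + 10^+1.53 + 10^-0.07)
   = 1 / (1 + 33.884 + 0.85114) = 1/35.736 = 0.02798
[CO3²⁻] = α₂ × DIC = 0.02798 × 2.32 = 0.06492 mmol/kg
Ksp = 10^(−5.92) = 1.202×10^-6
Ω = [Ca²⁺][CO3²⁻]/Ksp = (9.87×10^-3)(6.492×10^-5) / 1.202×10^-6 = 0.533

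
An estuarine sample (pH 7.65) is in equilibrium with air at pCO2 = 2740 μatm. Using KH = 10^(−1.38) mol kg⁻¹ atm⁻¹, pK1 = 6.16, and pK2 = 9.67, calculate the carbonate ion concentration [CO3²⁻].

[CO2*] = KH · pCO2 = 10^(−1.38) × 2740×10^-6 = 1.142×10^-4 mol/kg
α₀ = 1/(1 + K1/[H⁺] + K1K2/[H⁺]²) = 1/(1 + 10^+1.49 + 10^-0.53) = 0.03106
DIC = [CO2*]/α₀ = 1.142×10^-4 / 0.03106 = 3.678 mmol/kg
[CO3²⁻] = α₂·DIC; α₂ = 0.009166, so [CO3²⁻] = 0.009166 × 3.678 = 0.0337 mmol/kg

[CO3²⁻] = 0.0337 mmol/kg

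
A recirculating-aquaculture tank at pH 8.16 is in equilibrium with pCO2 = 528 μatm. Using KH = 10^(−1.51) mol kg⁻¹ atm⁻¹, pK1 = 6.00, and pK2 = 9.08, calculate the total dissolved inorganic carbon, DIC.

DIC = 2.66 mmol/kg

[CO2*] = KH · pCO2 = 10^(−1.51) × 528×10^-6 = 1.632×10^-5 mol/kg
α₀ = 1/(1 + K1/[H⁺] + K1K2/[H⁺]²) = 1/(1 + 10^+2.16 + 10^+1.24) = 0.006138
DIC = [CO2*]/α₀ = 1.632×10^-5 / 0.006138 = 2.66 mmol/kg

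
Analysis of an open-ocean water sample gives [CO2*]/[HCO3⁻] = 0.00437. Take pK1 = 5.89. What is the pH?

pH = 8.25

From K1 = [H⁺][HCO3⁻]/[CO2*]:  pH = pK1 − log₁₀([CO2*]/[HCO3⁻])
log₁₀(0.00437) = -2.360
pH = 5.89 − (-2.360) = 8.25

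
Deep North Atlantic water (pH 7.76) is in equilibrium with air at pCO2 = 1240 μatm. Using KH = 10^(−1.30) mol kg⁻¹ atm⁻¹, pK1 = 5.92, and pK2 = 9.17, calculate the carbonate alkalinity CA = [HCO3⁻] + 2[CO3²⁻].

[CO2*] = KH · pCO2 = 10^(−1.30) × 1240×10^-6 = 6.215×10^-5 mol/kg
α₀ = 1/(1 + K1/[H⁺] + K1K2/[H⁺]²) = 1/(1 + 10^+1.84 + 10^+0.43) = 0.01372
DIC = [CO2*]/α₀ = 6.215×10^-5 / 0.01372 = 4.529 mmol/kg
CA = (α₁ + 2α₂)·DIC = (0.9493 + 2×0.03693) × 4.529 = 4.63 mmol/kg

CA = 4.63 mmol/kg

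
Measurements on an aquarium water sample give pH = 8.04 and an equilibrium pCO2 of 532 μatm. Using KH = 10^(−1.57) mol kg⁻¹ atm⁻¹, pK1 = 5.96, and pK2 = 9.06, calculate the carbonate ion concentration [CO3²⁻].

[CO3²⁻] = 0.164 mmol/kg

[CO2*] = KH · pCO2 = 10^(−1.57) × 532×10^-6 = 1.432×10^-5 mol/kg
α₀ = 1/(1 + K1/[H⁺] + K1K2/[H⁺]²) = 1/(1 + 10^+2.08 + 10^+1.06) = 0.007535
DIC = [CO2*]/α₀ = 1.432×10^-5 / 0.007535 = 1.900 mmol/kg
[CO3²⁻] = α₂·DIC; α₂ = 0.08652, so [CO3²⁻] = 0.08652 × 1.900 = 0.164 mmol/kg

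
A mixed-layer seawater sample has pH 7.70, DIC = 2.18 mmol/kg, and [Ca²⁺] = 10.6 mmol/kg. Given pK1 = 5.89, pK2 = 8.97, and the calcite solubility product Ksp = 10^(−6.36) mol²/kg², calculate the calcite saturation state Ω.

α₂ = 1 / (1 + [H⁺]/K2 + [H⁺]²/(K1K2)) = 1 / (1 + 10^+1.27 + 10^-0.54)
   = 1 / (1 + 18.621 + 0.28840) = 1/19.909 = 0.05023
[CO3²⁻] = α₂ × DIC = 0.05023 × 2.18 = 0.1095 mmol/kg
Ksp = 10^(−6.36) = 4.365×10^-7
Ω = [Ca²⁺][CO3²⁻]/Ksp = (10.6×10^-3)(1.095×10^-4) / 4.365×10^-7 = 2.66

Ω = 2.66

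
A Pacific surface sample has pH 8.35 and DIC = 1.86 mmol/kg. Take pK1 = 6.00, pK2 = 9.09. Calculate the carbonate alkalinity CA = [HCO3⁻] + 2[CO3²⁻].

CA = 2.14 mmol/kg

CA = [HCO3⁻] + 2[CO3²⁻] = (α₁ + 2α₂)·DIC
At pH 8.35: [H⁺]/K1 = 10^-2.35 = 0.0044668, K2/[H⁺] = 10^-0.74 = 0.18197
α₁ = 1/(1 + 0.0044668 + 0.18197) = 1/1.1864 = 0.8429; α₂ = α₁·K2/[H⁺] = 0.1534
α₁ + 2α₂ = 1.1496
CA = 1.1496 × 1.86 = 2.14 mmol/kg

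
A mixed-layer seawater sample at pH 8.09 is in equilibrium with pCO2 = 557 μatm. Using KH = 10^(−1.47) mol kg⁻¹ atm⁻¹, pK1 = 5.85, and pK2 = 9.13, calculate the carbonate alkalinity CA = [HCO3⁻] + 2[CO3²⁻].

[CO2*] = KH · pCO2 = 10^(−1.47) × 557×10^-6 = 1.887×10^-5 mol/kg
α₀ = 1/(1 + K1/[H⁺] + K1K2/[H⁺]²) = 1/(1 + 10^+2.24 + 10^+1.20) = 0.005246
DIC = [CO2*]/α₀ = 1.887×10^-5 / 0.005246 = 3.598 mmol/kg
CA = (α₁ + 2α₂)·DIC = (0.9116 + 2×0.08314) × 3.598 = 3.88 mmol/kg

CA = 3.88 mmol/kg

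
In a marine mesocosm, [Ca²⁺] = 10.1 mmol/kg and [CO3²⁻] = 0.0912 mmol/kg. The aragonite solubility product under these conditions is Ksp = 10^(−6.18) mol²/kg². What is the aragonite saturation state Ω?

Ksp = 10^(−6.18) = 6.607×10^-7
Ω = [Ca²⁺][CO3²⁻]/Ksp = (10.1×10^-3)(0.0912×10^-3) / 6.607×10^-7 = 1.39

Ω = 1.39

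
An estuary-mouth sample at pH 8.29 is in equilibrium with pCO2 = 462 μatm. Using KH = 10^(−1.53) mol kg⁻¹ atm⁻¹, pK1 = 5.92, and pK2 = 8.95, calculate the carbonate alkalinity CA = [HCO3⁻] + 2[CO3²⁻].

CA = 4.59 mmol/kg

[CO2*] = KH · pCO2 = 10^(−1.53) × 462×10^-6 = 1.363×10^-5 mol/kg
α₀ = 1/(1 + K1/[H⁺] + K1K2/[H⁺]²) = 1/(1 + 10^+2.37 + 10^+1.71) = 0.003488
DIC = [CO2*]/α₀ = 1.363×10^-5 / 0.003488 = 3.909 mmol/kg
CA = (α₁ + 2α₂)·DIC = (0.8176 + 2×0.1789) × 3.909 = 4.59 mmol/kg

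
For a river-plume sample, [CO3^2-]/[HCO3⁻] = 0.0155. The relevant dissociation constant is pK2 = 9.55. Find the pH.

From K2 = [H⁺][CO3^2-]/[HCO3⁻]:  pH = pK2 + log₁₀([CO3^2-]/[HCO3⁻])
log₁₀(0.0155) = -1.810
pH = 9.55 + (-1.810) = 7.74

pH = 7.74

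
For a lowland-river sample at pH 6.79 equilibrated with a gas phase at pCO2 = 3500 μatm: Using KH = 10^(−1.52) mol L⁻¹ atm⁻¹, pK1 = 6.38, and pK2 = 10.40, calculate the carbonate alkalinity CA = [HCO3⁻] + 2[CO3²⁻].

CA = 0.272 mmol/L

[CO2*] = KH · pCO2 = 10^(−1.52) × 3500×10^-6 = 1.057×10^-4 mol/L
α₀ = 1/(1 + K1/[H⁺] + K1K2/[H⁺]²) = 1/(1 + 10^+0.41 + 10^-3.20) = 0.2800
DIC = [CO2*]/α₀ = 1.057×10^-4 / 0.2800 = 0.3775 mmol/L
CA = (α₁ + 2α₂)·DIC = (0.7198 + 2×0.0001767) × 0.3775 = 0.272 mmol/L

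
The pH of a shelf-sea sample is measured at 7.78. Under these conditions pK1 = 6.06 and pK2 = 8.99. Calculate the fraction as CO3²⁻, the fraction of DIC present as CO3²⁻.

α₂ = 0.0571

α₂ = 1 / (1 + [H⁺]/K2 + [H⁺]²/(K1K2)) = 1 / (1 + 10^+1.21 + 10^-0.51)
   = 1 / (1 + 16.218 + 0.30903) = 1/17.527 = 0.05705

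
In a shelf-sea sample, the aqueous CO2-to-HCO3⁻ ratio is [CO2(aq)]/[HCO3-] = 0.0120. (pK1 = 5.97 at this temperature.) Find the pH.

pH = 7.89

From K1 = [H⁺][HCO3-]/[CO2(aq)]:  pH = pK1 − log₁₀([CO2(aq)]/[HCO3-])
log₁₀(0.0120) = -1.921
pH = 5.97 − (-1.921) = 7.89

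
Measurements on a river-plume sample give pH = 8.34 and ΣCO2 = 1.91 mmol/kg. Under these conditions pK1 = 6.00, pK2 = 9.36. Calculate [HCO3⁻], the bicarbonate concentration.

[HCO3⁻] = 1.74 mmol/kg

α₁ = 1 / (1 + [H⁺]/K1 + K2/[H⁺]) = 1 / (1 + 10^-2.34 + 10^-1.02)
   = 1 / (1 + 0.0045709 + 0.095499) = 1/1.1001 = 0.9090
[HCO3⁻] = α₁ × DIC = 0.9090 × 1.91 = 1.74 mmol/kg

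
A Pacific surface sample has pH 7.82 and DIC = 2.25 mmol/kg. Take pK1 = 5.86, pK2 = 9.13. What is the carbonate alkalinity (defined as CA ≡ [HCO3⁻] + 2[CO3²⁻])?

CA = [HCO3⁻] + 2[CO3²⁻] = (α₁ + 2α₂)·DIC
At pH 7.82: [H⁺]/K1 = 10^-1.96 = 0.010965, K2/[H⁺] = 10^-1.31 = 0.048978
α₁ = 1/(1 + 0.010965 + 0.048978) = 1/1.0599 = 0.9434; α₂ = α₁·K2/[H⁺] = 0.04621
α₁ + 2α₂ = 1.0359
CA = 1.0359 × 2.25 = 2.33 mmol/kg

CA = 2.33 mmol/kg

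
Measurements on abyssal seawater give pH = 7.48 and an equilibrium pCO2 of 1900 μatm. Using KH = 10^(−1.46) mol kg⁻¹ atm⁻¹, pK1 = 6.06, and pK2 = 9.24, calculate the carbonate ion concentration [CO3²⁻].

[CO3²⁻] = 0.0301 mmol/kg

[CO2*] = KH · pCO2 = 10^(−1.46) × 1900×10^-6 = 6.588×10^-5 mol/kg
α₀ = 1/(1 + K1/[H⁺] + K1K2/[H⁺]²) = 1/(1 + 10^+1.42 + 10^-0.34) = 0.03602
DIC = [CO2*]/α₀ = 6.588×10^-5 / 0.03602 = 1.829 mmol/kg
[CO3²⁻] = α₂·DIC; α₂ = 0.01647, so [CO3²⁻] = 0.01647 × 1.829 = 0.0301 mmol/kg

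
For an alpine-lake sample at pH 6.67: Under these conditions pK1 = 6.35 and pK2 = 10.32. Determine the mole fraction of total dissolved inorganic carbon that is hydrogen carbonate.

α₁ = 0.676

α₁ = 1 / (1 + [H⁺]/K1 + K2/[H⁺]) = 1 / (1 + 10^-0.32 + 10^-3.65)
   = 1 / (1 + 0.47863 + 0.00022387) = 1/1.4789 = 0.6762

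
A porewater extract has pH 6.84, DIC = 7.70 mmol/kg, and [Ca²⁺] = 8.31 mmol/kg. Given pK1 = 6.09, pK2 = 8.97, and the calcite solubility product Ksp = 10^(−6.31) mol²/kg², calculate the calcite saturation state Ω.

α₂ = 1 / (1 + [H⁺]/K2 + [H⁺]²/(K1K2)) = 1 / (1 + 10^+2.13 + 10^+1.38)
   = 1 / (1 + 134.90 + 23.988) = 1/159.88 = 0.006255
[CO3²⁻] = α₂ × DIC = 0.006255 × 7.70 = 0.04816 mmol/kg
Ksp = 10^(−6.31) = 4.898×10^-7
Ω = [Ca²⁺][CO3²⁻]/Ksp = (8.31×10^-3)(4.816×10^-5) / 4.898×10^-7 = 0.817

Ω = 0.817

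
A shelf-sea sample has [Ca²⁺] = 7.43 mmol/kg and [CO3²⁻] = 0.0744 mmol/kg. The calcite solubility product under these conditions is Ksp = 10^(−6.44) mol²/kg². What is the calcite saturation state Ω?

Ω = 1.52

Ksp = 10^(−6.44) = 3.631×10^-7
Ω = [Ca²⁺][CO3²⁻]/Ksp = (7.43×10^-3)(0.0744×10^-3) / 3.631×10^-7 = 1.52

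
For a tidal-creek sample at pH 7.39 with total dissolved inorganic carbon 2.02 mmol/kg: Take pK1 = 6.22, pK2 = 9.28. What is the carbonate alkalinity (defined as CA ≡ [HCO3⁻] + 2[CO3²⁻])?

CA = 1.92 mmol/kg

CA = [HCO3⁻] + 2[CO3²⁻] = (α₁ + 2α₂)·DIC
At pH 7.39: [H⁺]/K1 = 10^-1.17 = 0.067608, K2/[H⁺] = 10^-1.89 = 0.012882
α₁ = 1/(1 + 0.067608 + 0.012882) = 1/1.0805 = 0.9255; α₂ = α₁·K2/[H⁺] = 0.01192
α₁ + 2α₂ = 0.9494
CA = 0.9494 × 2.02 = 1.92 mmol/kg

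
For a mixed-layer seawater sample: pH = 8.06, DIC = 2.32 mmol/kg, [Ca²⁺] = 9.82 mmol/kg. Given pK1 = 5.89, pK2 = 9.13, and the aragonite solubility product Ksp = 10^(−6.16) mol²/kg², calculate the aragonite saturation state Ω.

α₂ = 1 / (1 + [H⁺]/K2 + [H⁺]²/(K1K2)) = 1 / (1 + 10^+1.07 + 10^-1.10)
   = 1 / (1 + 11.749 + 0.079433) = 1/12.828 = 0.07795
[CO3²⁻] = α₂ × DIC = 0.07795 × 2.32 = 0.1808 mmol/kg
Ksp = 10^(−6.16) = 6.918×10^-7
Ω = [Ca²⁺][CO3²⁻]/Ksp = (9.82×10^-3)(1.808×10^-4) / 6.918×10^-7 = 2.57

Ω = 2.57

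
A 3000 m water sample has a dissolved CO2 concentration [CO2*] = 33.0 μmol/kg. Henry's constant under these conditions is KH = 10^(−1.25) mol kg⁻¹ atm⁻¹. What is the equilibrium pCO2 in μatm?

KH = 10^(−1.25) = 5.623×10^-2 mol kg⁻¹ atm⁻¹
pCO2 = [CO2*]/KH = 33.0×10^-6 / 5.623×10^-2 = 5.87×10^-4 atm = 587 μatm

pCO2 = 587 μatm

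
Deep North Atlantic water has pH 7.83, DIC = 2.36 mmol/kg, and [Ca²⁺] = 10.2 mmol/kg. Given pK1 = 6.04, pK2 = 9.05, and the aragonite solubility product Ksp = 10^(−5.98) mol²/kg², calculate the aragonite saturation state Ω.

Ω = 1.29

α₂ = 1 / (1 + [H⁺]/K2 + [H⁺]²/(K1K2)) = 1 / (1 + 10^+1.22 + 10^-0.57)
   = 1 / (1 + 16.596 + 0.26915) = 1/17.865 = 0.05598
[CO3²⁻] = α₂ × DIC = 0.05598 × 2.36 = 0.1321 mmol/kg
Ksp = 10^(−5.98) = 1.047×10^-6
Ω = [Ca²⁺][CO3²⁻]/Ksp = (10.2×10^-3)(1.321×10^-4) / 1.047×10^-6 = 1.29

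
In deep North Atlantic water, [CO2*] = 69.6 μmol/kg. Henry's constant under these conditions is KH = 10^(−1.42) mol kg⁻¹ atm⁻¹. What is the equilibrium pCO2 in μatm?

KH = 10^(−1.42) = 3.802×10^-2 mol kg⁻¹ atm⁻¹
pCO2 = [CO2*]/KH = 69.6×10^-6 / 3.802×10^-2 = 1.83×10^-3 atm = 1830 μatm

pCO2 = 1830 μatm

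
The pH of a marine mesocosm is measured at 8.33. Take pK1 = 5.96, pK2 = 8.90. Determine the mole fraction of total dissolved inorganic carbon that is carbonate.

α₂ = 0.211

α₂ = 1 / (1 + [H⁺]/K2 + [H⁺]²/(K1K2)) = 1 / (1 + 10^+0.57 + 10^-1.80)
   = 1 / (1 + 3.7154 + 0.015849) = 1/4.7312 = 0.2114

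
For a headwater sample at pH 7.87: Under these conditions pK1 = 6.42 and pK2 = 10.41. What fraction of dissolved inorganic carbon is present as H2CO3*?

α₀ = 1 / (1 + K1/[H⁺] + K1K2/[H⁺]²) = 1 / (1 + 10^+1.45 + 10^-1.09)
   = 1 / (1 + 28.184 + 0.081283) = 1/29.265 = 0.03417

α₀ = 0.0342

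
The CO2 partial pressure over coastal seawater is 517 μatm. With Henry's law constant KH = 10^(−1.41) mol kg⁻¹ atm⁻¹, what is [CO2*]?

[CO2*] = 20.1 μmol/kg

KH = 10^(−1.41) = 3.890×10^-2 mol kg⁻¹ atm⁻¹
[CO2*] = KH · pCO2 = 3.890×10^-2 × 517×10^-6 atm = 2.01×10^-5 mol/kg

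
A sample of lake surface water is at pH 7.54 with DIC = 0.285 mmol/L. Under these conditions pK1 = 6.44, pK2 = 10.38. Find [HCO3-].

α₁ = 1 / (1 + [H⁺]/K1 + K2/[H⁺]) = 1 / (1 + 10^-1.10 + 10^-2.84)
   = 1 / (1 + 0.079433 + 0.0014454) = 1/1.0809 = 0.9252
[HCO3⁻] = α₁ × DIC = 0.9252 × 0.285 = 0.264 mmol/L

[HCO3⁻] = 0.264 mmol/L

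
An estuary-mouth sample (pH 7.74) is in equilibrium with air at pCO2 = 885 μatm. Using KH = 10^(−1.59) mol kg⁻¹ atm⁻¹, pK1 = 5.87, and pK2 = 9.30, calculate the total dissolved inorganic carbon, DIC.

DIC = 1.76 mmol/kg

[CO2*] = KH · pCO2 = 10^(−1.59) × 885×10^-6 = 2.275×10^-5 mol/kg
α₀ = 1/(1 + K1/[H⁺] + K1K2/[H⁺]²) = 1/(1 + 10^+1.87 + 10^+0.31) = 0.01296
DIC = [CO2*]/α₀ = 2.275×10^-5 / 0.01296 = 1.76 mmol/kg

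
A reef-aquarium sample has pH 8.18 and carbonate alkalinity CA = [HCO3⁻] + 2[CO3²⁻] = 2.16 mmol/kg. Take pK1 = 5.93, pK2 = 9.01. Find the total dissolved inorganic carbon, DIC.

CA = [HCO3⁻] + 2[CO3²⁻] = (α₁ + 2α₂)·DIC
At pH 8.18: [H⁺]/K1 = 10^-2.25 = 0.0056234, K2/[H⁺] = 10^-0.83 = 0.14791
α₁ = 1/(1 + 0.0056234 + 0.14791) = 1/1.1535 = 0.8669; α₂ = α₁·K2/[H⁺] = 0.1282
α₁ + 2α₂ = 1.1233
DIC = CA / (α₁ + 2α₂) = 2.16 / 1.1233 = 1.92 mmol/kg

DIC = 1.92 mmol/kg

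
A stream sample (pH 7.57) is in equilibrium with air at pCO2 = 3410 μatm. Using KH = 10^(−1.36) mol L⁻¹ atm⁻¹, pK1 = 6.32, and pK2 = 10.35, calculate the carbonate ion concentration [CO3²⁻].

[CO3²⁻] = 4.39 μmol/L

[CO2*] = KH · pCO2 = 10^(−1.36) × 3410×10^-6 = 1.489×10^-4 mol/L
α₀ = 1/(1 + K1/[H⁺] + K1K2/[H⁺]²) = 1/(1 + 10^+1.25 + 10^-1.53) = 0.05316
DIC = [CO2*]/α₀ = 1.489×10^-4 / 0.05316 = 2.800 mmol/L
[CO3²⁻] = α₂·DIC; α₂ = 0.001569, so [CO3²⁻] = 0.001569 × 2.800 = 0.00439 mmol/L = 4.39 μmol/L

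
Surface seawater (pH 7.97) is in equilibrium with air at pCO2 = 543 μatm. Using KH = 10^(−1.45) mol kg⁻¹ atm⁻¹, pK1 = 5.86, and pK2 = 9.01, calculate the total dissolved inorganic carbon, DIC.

DIC = 2.73 mmol/kg

[CO2*] = KH · pCO2 = 10^(−1.45) × 543×10^-6 = 1.927×10^-5 mol/kg
α₀ = 1/(1 + K1/[H⁺] + K1K2/[H⁺]²) = 1/(1 + 10^+2.11 + 10^+1.07) = 0.007063
DIC = [CO2*]/α₀ = 1.927×10^-5 / 0.007063 = 2.73 mmol/kg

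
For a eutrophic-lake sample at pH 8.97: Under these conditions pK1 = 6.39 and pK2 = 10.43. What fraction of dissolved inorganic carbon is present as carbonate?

α₂ = 0.0334

α₂ = 1 / (1 + [H⁺]/K2 + [H⁺]²/(K1K2)) = 1 / (1 + 10^+1.46 + 10^-1.12)
   = 1 / (1 + 28.840 + 0.075858) = 1/29.916 = 0.03343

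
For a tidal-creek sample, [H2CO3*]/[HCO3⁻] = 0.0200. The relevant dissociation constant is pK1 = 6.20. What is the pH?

From K1 = [H⁺][HCO3⁻]/[H2CO3*]:  pH = pK1 − log₁₀([H2CO3*]/[HCO3⁻])
log₁₀(0.0200) = -1.699
pH = 6.20 − (-1.699) = 7.90

pH = 7.90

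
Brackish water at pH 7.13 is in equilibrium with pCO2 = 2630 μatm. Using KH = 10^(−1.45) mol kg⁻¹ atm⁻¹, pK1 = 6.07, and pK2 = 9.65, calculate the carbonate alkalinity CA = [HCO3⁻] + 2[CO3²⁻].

CA = 1.08 mmol/kg

[CO2*] = KH · pCO2 = 10^(−1.45) × 2630×10^-6 = 9.332×10^-5 mol/kg
α₀ = 1/(1 + K1/[H⁺] + K1K2/[H⁺]²) = 1/(1 + 10^+1.06 + 10^-1.46) = 0.07990
DIC = [CO2*]/α₀ = 9.332×10^-5 / 0.07990 = 1.168 mmol/kg
CA = (α₁ + 2α₂)·DIC = (0.9173 + 2×0.002770) × 1.168 = 1.08 mmol/kg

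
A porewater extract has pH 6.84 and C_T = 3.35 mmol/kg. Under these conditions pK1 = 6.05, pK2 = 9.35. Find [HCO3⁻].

α₁ = 1 / (1 + [H⁺]/K1 + K2/[H⁺]) = 1 / (1 + 10^-0.79 + 10^-2.51)
   = 1 / (1 + 0.16218 + 0.0030903) = 1/1.1653 = 0.8582
[HCO3⁻] = α₁ × DIC = 0.8582 × 3.35 = 2.87 mmol/kg

[HCO3⁻] = 2.87 mmol/kg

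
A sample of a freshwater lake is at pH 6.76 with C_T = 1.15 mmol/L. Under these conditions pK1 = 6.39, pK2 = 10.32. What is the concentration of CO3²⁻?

α₂ = 1 / (1 + [H⁺]/K2 + [H⁺]²/(K1K2)) = 1 / (1 + 10^+3.56 + 10^+3.19)
   = 1 / (1 + 3630.8 + 1548.8) = 1/5180.6 = 0.0001930
[CO3²⁻] = α₂ × DIC = 0.0001930 × 1.15 = 0.000222 mmol/L = 0.222 μmol/L

[CO3²⁻] = 0.222 μmol/L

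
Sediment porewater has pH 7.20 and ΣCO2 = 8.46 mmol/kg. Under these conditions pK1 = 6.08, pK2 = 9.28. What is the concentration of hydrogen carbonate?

α₁ = 1 / (1 + [H⁺]/K1 + K2/[H⁺]) = 1 / (1 + 10^-1.12 + 10^-2.08)
   = 1 / (1 + 0.075858 + 0.0083176) = 1/1.0842 = 0.9224
[HCO3⁻] = α₁ × DIC = 0.9224 × 8.46 = 7.80 mmol/kg

[HCO3⁻] = 7.80 mmol/kg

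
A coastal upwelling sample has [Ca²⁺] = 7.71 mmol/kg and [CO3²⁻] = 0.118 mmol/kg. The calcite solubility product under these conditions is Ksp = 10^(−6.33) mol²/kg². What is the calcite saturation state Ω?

Ksp = 10^(−6.33) = 4.677×10^-7
Ω = [Ca²⁺][CO3²⁻]/Ksp = (7.71×10^-3)(0.118×10^-3) / 4.677×10^-7 = 1.95

Ω = 1.95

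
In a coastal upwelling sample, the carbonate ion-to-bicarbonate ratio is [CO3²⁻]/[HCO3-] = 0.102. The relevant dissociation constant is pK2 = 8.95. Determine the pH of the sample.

pH = 7.96

From K2 = [H⁺][CO3²⁻]/[HCO3-]:  pH = pK2 + log₁₀([CO3²⁻]/[HCO3-])
log₁₀(0.102) = -0.991
pH = 8.95 + (-0.991) = 7.96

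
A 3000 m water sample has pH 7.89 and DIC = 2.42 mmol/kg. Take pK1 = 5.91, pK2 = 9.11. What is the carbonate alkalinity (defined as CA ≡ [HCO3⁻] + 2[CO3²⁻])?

CA = 2.53 mmol/kg

CA = [HCO3⁻] + 2[CO3²⁻] = (α₁ + 2α₂)·DIC
At pH 7.89: [H⁺]/K1 = 10^-1.98 = 0.010471, K2/[H⁺] = 10^-1.22 = 0.060256
α₁ = 1/(1 + 0.010471 + 0.060256) = 1/1.0707 = 0.9339; α₂ = α₁·K2/[H⁺] = 0.05628
α₁ + 2α₂ = 1.0465
CA = 1.0465 × 2.42 = 2.53 mmol/kg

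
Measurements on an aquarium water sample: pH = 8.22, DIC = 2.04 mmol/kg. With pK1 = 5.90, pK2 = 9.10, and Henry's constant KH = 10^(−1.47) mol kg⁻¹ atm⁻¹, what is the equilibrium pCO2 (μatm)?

pCO2 = 254 μatm

α₀ = 1 / (1 + K1/[H⁺] + K1K2/[H⁺]²) = 1 / (1 + 10^+2.32 + 10^+1.44)
   = 1 / (1 + 208.93 + 27.542) = 1/237.47 = 0.004211
[CO2*] = α₀ × DIC = 0.004211 × 2.04 = 0.008590 mmol/kg = 8.590 μmol/kg
pCO2 = [CO2*]/KH = 8.590×10^-6 / 3.388×10^-2 = 254 μatm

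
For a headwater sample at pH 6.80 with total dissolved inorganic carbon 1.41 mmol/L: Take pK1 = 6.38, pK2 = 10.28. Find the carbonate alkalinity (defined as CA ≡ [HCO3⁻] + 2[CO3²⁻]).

CA = 1.02 mmol/L

CA = [HCO3⁻] + 2[CO3²⁻] = (α₁ + 2α₂)·DIC
At pH 6.80: [H⁺]/K1 = 10^-0.42 = 0.38019, K2/[H⁺] = 10^-3.48 = 0.00033113
α₁ = 1/(1 + 0.38019 + 0.00033113) = 1/1.3805 = 0.7244; α₂ = α₁·K2/[H⁺] = 0.0002399
α₁ + 2α₂ = 0.7248
CA = 0.7248 × 1.41 = 1.02 mmol/L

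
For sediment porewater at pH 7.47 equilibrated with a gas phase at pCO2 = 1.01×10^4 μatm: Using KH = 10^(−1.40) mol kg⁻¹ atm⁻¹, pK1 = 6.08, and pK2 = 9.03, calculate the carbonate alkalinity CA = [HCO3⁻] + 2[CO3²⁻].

CA = 10.4 mmol/kg

[CO2*] = KH · pCO2 = 10^(−1.40) × 1.01×10^4×10^-6 = 4.021×10^-4 mol/kg
α₀ = 1/(1 + K1/[H⁺] + K1K2/[H⁺]²) = 1/(1 + 10^+1.39 + 10^-0.17) = 0.03813
DIC = [CO2*]/α₀ = 4.021×10^-4 / 0.03813 = 10.54 mmol/kg
CA = (α₁ + 2α₂)·DIC = (0.9361 + 2×0.02578) × 10.54 = 10.4 mmol/kg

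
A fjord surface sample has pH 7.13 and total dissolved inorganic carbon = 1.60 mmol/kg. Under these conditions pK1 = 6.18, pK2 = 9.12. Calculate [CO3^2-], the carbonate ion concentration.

α₂ = 1 / (1 + [H⁺]/K2 + [H⁺]²/(K1K2)) = 1 / (1 + 10^+1.99 + 10^+1.04)
   = 1 / (1 + 97.724 + 10.965) = 1/109.69 = 0.009117
[CO3²⁻] = α₂ × DIC = 0.009117 × 1.60 = 0.0146 mmol/kg = 14.6 μmol/kg

[CO3²⁻] = 14.6 μmol/kg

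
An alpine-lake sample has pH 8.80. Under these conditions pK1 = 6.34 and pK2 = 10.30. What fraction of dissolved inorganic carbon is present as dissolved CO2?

α₀ = 1 / (1 + K1/[H⁺] + K1K2/[H⁺]²) = 1 / (1 + 10^+2.46 + 10^+0.96)
   = 1 / (1 + 288.40 + 9.1201) = 1/298.52 = 0.003350

α₀ = 0.00335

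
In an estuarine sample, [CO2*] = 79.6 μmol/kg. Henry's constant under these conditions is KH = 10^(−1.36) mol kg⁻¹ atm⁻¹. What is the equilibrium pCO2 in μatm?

pCO2 = 1820 μatm

KH = 10^(−1.36) = 4.365×10^-2 mol kg⁻¹ atm⁻¹
pCO2 = [CO2*]/KH = 79.6×10^-6 / 4.365×10^-2 = 1.82×10^-3 atm = 1820 μatm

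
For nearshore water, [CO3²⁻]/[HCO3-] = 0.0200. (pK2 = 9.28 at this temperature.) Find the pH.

From K2 = [H⁺][CO3²⁻]/[HCO3-]:  pH = pK2 + log₁₀([CO3²⁻]/[HCO3-])
log₁₀(0.0200) = -1.699
pH = 9.28 + (-1.699) = 7.58

pH = 7.58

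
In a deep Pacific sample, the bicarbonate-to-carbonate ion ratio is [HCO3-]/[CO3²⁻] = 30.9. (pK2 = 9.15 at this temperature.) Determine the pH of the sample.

From K2 = [H⁺][CO3²⁻]/[HCO3-]:  pH = pK2 − log₁₀([HCO3-]/[CO3²⁻])
log₁₀(30.9) = +1.490
pH = 9.15 − (+1.490) = 7.66

pH = 7.66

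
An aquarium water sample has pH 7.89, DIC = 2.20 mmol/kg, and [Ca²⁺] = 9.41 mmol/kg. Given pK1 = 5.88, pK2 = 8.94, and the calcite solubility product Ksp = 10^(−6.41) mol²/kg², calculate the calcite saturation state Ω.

Ω = 4.32

α₂ = 1 / (1 + [H⁺]/K2 + [H⁺]²/(K1K2)) = 1 / (1 + 10^+1.05 + 10^-0.96)
   = 1 / (1 + 11.220 + 0.10965) = 1/12.330 = 0.08110
[CO3²⁻] = α₂ × DIC = 0.08110 × 2.20 = 0.1784 mmol/kg
Ksp = 10^(−6.41) = 3.890×10^-7
Ω = [Ca²⁺][CO3²⁻]/Ksp = (9.41×10^-3)(1.784×10^-4) / 3.890×10^-7 = 4.32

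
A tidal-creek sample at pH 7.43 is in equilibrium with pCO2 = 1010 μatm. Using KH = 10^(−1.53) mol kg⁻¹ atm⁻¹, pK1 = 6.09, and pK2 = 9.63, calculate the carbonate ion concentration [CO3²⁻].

[CO3²⁻] = 4.11 μmol/kg

[CO2*] = KH · pCO2 = 10^(−1.53) × 1010×10^-6 = 2.981×10^-5 mol/kg
α₀ = 1/(1 + K1/[H⁺] + K1K2/[H⁺]²) = 1/(1 + 10^+1.34 + 10^-0.86) = 0.04345
DIC = [CO2*]/α₀ = 2.981×10^-5 / 0.04345 = 0.6860 mmol/kg
[CO3²⁻] = α₂·DIC; α₂ = 0.005998, so [CO3²⁻] = 0.005998 × 0.6860 = 0.00411 mmol/kg = 4.11 μmol/kg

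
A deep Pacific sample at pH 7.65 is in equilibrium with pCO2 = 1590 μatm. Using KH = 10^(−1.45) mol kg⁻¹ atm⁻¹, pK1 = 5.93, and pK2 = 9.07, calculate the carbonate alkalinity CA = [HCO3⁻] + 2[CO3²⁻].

CA = 3.19 mmol/kg

[CO2*] = KH · pCO2 = 10^(−1.45) × 1590×10^-6 = 5.642×10^-5 mol/kg
α₀ = 1/(1 + K1/[H⁺] + K1K2/[H⁺]²) = 1/(1 + 10^+1.72 + 10^+0.30) = 0.01803
DIC = [CO2*]/α₀ = 5.642×10^-5 / 0.01803 = 3.130 mmol/kg
CA = (α₁ + 2α₂)·DIC = (0.9460 + 2×0.03597) × 3.130 = 3.19 mmol/kg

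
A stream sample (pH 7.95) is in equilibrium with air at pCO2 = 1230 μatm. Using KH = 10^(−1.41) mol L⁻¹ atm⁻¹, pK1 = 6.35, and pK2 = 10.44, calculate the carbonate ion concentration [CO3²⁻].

[CO3²⁻] = 6.16 μmol/L

[CO2*] = KH · pCO2 = 10^(−1.41) × 1230×10^-6 = 4.785×10^-5 mol/L
α₀ = 1/(1 + K1/[H⁺] + K1K2/[H⁺]²) = 1/(1 + 10^+1.60 + 10^-0.89) = 0.02443
DIC = [CO2*]/α₀ = 4.785×10^-5 / 0.02443 = 1.959 mmol/L
[CO3²⁻] = α₂·DIC; α₂ = 0.003147, so [CO3²⁻] = 0.003147 × 1.959 = 0.00616 mmol/L = 6.16 μmol/L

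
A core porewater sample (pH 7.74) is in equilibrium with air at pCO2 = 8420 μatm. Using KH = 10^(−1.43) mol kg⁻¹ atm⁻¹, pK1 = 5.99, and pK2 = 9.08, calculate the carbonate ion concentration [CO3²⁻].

[CO3²⁻] = 0.804 mmol/kg

[CO2*] = KH · pCO2 = 10^(−1.43) × 8420×10^-6 = 3.128×10^-4 mol/kg
α₀ = 1/(1 + K1/[H⁺] + K1K2/[H⁺]²) = 1/(1 + 10^+1.75 + 10^+0.41) = 0.01672
DIC = [CO2*]/α₀ = 3.128×10^-4 / 0.01672 = 18.71 mmol/kg
[CO3²⁻] = α₂·DIC; α₂ = 0.04298, so [CO3²⁻] = 0.04298 × 18.71 = 0.804 mmol/kg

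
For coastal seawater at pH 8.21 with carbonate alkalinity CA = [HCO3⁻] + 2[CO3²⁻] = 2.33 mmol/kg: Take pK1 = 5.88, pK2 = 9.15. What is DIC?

DIC = 2.12 mmol/kg

CA = [HCO3⁻] + 2[CO3²⁻] = (α₁ + 2α₂)·DIC
At pH 8.21: [H⁺]/K1 = 10^-2.33 = 0.0046774, K2/[H⁺] = 10^-0.94 = 0.11482
α₁ = 1/(1 + 0.0046774 + 0.11482) = 1/1.1195 = 0.8933; α₂ = α₁·K2/[H⁺] = 0.1026
α₁ + 2α₂ = 1.0984
DIC = CA / (α₁ + 2α₂) = 2.33 / 1.0984 = 2.12 mmol/kg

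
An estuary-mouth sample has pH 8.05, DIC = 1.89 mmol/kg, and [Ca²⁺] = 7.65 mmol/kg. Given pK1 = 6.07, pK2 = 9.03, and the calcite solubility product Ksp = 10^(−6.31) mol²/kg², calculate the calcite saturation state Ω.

Ω = 2.77

α₂ = 1 / (1 + [H⁺]/K2 + [H⁺]²/(K1K2)) = 1 / (1 + 10^+0.98 + 10^-1.00)
   = 1 / (1 + 9.5499 + 0.10000) = 1/10.650 = 0.09390
[CO3²⁻] = α₂ × DIC = 0.09390 × 1.89 = 0.1775 mmol/kg
Ksp = 10^(−6.31) = 4.898×10^-7
Ω = [Ca²⁺][CO3²⁻]/Ksp = (7.65×10^-3)(1.775×10^-4) / 4.898×10^-7 = 2.77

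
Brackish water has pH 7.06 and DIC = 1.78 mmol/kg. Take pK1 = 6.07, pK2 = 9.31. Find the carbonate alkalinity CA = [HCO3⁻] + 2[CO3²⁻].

CA = 1.62 mmol/kg

CA = [HCO3⁻] + 2[CO3²⁻] = (α₁ + 2α₂)·DIC
At pH 7.06: [H⁺]/K1 = 10^-0.99 = 0.10233, K2/[H⁺] = 10^-2.25 = 0.0056234
α₁ = 1/(1 + 0.10233 + 0.0056234) = 1/1.1080 = 0.9026; α₂ = α₁·K2/[H⁺] = 0.005075
α₁ + 2α₂ = 0.9127
CA = 0.9127 × 1.78 = 1.62 mmol/kg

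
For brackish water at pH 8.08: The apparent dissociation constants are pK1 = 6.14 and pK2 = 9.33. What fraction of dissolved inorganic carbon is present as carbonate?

α₂ = 1 / (1 + [H⁺]/K2 + [H⁺]²/(K1K2)) = 1 / (1 + 10^+1.25 + 10^-0.69)
   = 1 / (1 + 17.783 + 0.20417) = 1/18.987 = 0.05267

α₂ = 0.0527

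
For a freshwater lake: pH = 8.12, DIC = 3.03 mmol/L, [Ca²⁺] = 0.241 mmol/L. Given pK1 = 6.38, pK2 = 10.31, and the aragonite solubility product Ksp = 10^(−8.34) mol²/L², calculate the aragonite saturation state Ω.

α₂ = 1 / (1 + [H⁺]/K2 + [H⁺]²/(K1K2)) = 1 / (1 + 10^+2.19 + 10^+0.45)
   = 1 / (1 + 154.88 + 2.8184) = 1/158.70 = 0.006301
[CO3²⁻] = α₂ × DIC = 0.006301 × 3.03 = 0.01909 mmol/L = 19.09 μmol/L
Ksp = 10^(−8.34) = 4.571×10^-9
Ω = [Ca²⁺][CO3²⁻]/Ksp = (0.241×10^-3)(1.909×10^-5) / 4.571×10^-9 = 1.01

Ω = 1.01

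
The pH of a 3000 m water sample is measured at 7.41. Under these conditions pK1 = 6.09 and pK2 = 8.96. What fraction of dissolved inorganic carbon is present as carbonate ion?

α₂ = 1 / (1 + [H⁺]/K2 + [H⁺]²/(K1K2)) = 1 / (1 + 10^+1.55 + 10^+0.23)
   = 1 / (1 + 35.481 + 1.6982) = 1/38.180 = 0.02619

α₂ = 0.0262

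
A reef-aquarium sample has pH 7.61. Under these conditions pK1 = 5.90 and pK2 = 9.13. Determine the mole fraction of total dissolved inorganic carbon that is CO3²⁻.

α₂ = 1 / (1 + [H⁺]/K2 + [H⁺]²/(K1K2)) = 1 / (1 + 10^+1.52 + 10^-0.19)
   = 1 / (1 + 33.113 + 0.64565) = 1/34.759 = 0.02877

α₂ = 0.0288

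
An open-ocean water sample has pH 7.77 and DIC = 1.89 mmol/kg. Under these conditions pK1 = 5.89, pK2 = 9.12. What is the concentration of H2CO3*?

α₀ = 1 / (1 + K1/[H⁺] + K1K2/[H⁺]²) = 1 / (1 + 10^+1.88 + 10^+0.53)
   = 1 / (1 + 75.858 + 3.3884) = 1/80.246 = 0.01246
[CO2*] = α₀ × DIC = 0.01246 × 1.89 = 0.0236 mmol/kg

[CO2*] = 0.0236 mmol/kg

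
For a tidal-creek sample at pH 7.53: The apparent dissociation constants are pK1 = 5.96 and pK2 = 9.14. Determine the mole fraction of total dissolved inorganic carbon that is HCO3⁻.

α₁ = 1 / (1 + [H⁺]/K1 + K2/[H⁺]) = 1 / (1 + 10^-1.57 + 10^-1.61)
   = 1 / (1 + 0.026915 + 0.024547) = 1/1.0515 = 0.9511

α₁ = 0.951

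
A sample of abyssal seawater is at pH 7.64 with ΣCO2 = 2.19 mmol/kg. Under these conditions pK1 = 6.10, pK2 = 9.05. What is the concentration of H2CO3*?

α₀ = 1 / (1 + K1/[H⁺] + K1K2/[H⁺]²) = 1 / (1 + 10^+1.54 + 10^+0.13)
   = 1 / (1 + 34.674 + 1.3490) = 1/37.023 = 0.02701
[CO2*] = α₀ × DIC = 0.02701 × 2.19 = 0.0592 mmol/kg

[CO2*] = 0.0592 mmol/kg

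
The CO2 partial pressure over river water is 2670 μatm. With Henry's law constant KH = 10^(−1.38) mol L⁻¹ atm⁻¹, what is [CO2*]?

[CO2*] = 111 μmol/L

KH = 10^(−1.38) = 4.169×10^-2 mol L⁻¹ atm⁻¹
[CO2*] = KH · pCO2 = 4.169×10^-2 × 2670×10^-6 atm = 1.11×10^-4 mol/L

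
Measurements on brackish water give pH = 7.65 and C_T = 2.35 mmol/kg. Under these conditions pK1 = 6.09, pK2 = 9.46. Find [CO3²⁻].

α₂ = 1 / (1 + [H⁺]/K2 + [H⁺]²/(K1K2)) = 1 / (1 + 10^+1.81 + 10^+0.25)
   = 1 / (1 + 64.565 + 1.7783) = 1/67.344 = 0.01485
[CO3²⁻] = α₂ × DIC = 0.01485 × 2.35 = 0.0349 mmol/kg

[CO3²⁻] = 0.0349 mmol/kg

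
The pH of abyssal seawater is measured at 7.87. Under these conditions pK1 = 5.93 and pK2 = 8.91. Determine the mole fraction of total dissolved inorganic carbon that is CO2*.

α₀ = 1 / (1 + K1/[H⁺] + K1K2/[H⁺]²) = 1 / (1 + 10^+1.94 + 10^+0.90)
   = 1 / (1 + 87.096 + 7.9433) = 1/96.040 = 0.01041

α₀ = 0.0104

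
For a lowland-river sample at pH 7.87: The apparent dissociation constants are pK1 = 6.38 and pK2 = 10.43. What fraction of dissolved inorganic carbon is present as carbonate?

α₂ = 1 / (1 + [H⁺]/K2 + [H⁺]²/(K1K2)) = 1 / (1 + 10^+2.56 + 10^+1.07)
   = 1 / (1 + 363.08 + 11.749) = 1/375.83 = 0.002661

α₂ = 0.00266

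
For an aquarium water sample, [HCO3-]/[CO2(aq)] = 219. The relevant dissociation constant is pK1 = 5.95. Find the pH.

pH = 8.29

From K1 = [H⁺][HCO3-]/[CO2(aq)]:  pH = pK1 + log₁₀([HCO3-]/[CO2(aq)])
log₁₀(219) = +2.340
pH = 5.95 + (+2.340) = 8.29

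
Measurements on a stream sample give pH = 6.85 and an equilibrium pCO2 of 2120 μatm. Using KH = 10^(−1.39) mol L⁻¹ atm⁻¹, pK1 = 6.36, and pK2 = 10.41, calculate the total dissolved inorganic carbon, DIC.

DIC = 0.353 mmol/L

[CO2*] = KH · pCO2 = 10^(−1.39) × 2120×10^-6 = 8.636×10^-5 mol/L
α₀ = 1/(1 + K1/[H⁺] + K1K2/[H⁺]²) = 1/(1 + 10^+0.49 + 10^-3.07) = 0.2444
DIC = [CO2*]/α₀ = 8.636×10^-5 / 0.2444 = 0.353 mmol/L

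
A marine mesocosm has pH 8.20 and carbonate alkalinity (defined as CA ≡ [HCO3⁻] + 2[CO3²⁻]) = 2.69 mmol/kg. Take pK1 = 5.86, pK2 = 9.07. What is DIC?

CA = [HCO3⁻] + 2[CO3²⁻] = (α₁ + 2α₂)·DIC
At pH 8.20: [H⁺]/K1 = 10^-2.34 = 0.0045709, K2/[H⁺] = 10^-0.87 = 0.13490
α₁ = 1/(1 + 0.0045709 + 0.13490) = 1/1.1395 = 0.8776; α₂ = α₁·K2/[H⁺] = 0.1184
α₁ + 2α₂ = 1.1144
DIC = CA / (α₁ + 2α₂) = 2.69 / 1.1144 = 2.41 mmol/kg

DIC = 2.41 mmol/kg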